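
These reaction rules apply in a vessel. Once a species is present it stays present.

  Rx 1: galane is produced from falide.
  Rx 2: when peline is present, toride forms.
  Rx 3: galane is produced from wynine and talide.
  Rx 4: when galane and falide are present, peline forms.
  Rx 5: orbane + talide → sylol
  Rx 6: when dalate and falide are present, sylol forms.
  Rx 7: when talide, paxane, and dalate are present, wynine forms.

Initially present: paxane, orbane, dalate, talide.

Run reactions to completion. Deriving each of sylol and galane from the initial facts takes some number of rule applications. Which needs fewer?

sylol

sylol: orbane and talide present → sylol forms (Rx 5). [1 rule application]
galane: talide, paxane, and dalate present → wynine forms (Rx 7). wynine and talide present → galane forms (Rx 3). [2 rule applications]
sylol needs fewer.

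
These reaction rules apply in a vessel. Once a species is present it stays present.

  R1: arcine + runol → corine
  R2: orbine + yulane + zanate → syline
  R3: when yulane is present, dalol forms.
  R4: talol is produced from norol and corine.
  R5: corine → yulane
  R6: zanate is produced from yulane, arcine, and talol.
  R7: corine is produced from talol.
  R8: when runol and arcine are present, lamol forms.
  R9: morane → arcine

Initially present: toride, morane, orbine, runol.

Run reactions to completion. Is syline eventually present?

No

syline would need orbine, yulane, and zanate (R2), but zanate never forms.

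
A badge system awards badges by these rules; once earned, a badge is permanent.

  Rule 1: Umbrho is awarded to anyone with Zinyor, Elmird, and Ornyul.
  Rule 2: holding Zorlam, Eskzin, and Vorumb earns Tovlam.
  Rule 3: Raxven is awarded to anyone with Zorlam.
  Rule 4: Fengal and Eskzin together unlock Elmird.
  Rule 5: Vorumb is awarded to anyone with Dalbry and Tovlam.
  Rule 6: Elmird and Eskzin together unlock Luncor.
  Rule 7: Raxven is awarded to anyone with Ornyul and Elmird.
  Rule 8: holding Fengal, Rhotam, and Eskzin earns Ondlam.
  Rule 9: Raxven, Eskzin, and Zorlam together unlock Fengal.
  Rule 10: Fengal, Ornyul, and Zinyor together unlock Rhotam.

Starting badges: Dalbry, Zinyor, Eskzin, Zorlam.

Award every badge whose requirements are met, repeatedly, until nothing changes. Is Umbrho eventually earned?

No

Umbrho would need Zinyor, Elmird, and Ornyul (Rule 1), but Ornyul is never earned.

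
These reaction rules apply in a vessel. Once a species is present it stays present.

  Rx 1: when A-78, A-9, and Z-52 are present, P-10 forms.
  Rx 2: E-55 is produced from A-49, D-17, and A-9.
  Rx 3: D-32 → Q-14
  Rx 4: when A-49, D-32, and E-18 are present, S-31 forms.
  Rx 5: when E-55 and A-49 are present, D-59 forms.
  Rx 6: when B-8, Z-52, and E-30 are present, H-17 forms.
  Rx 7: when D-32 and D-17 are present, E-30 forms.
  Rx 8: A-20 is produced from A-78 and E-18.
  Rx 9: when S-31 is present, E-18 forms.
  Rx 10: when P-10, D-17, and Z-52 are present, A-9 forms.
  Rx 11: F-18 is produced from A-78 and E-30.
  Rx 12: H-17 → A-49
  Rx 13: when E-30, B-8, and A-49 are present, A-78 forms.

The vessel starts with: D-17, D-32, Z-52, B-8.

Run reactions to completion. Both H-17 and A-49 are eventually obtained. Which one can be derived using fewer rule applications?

H-17: D-32 and D-17 present → E-30 forms (Rx 7). B-8, Z-52, and E-30 present → H-17 forms (Rx 6). [2 rule applications]
A-49: D-32 and D-17 present → E-30 forms (Rx 7). B-8, Z-52, and E-30 present → H-17 forms (Rx 6). H-17 present → A-49 forms (Rx 12). [3 rule applications]
H-17 needs fewer.

H-17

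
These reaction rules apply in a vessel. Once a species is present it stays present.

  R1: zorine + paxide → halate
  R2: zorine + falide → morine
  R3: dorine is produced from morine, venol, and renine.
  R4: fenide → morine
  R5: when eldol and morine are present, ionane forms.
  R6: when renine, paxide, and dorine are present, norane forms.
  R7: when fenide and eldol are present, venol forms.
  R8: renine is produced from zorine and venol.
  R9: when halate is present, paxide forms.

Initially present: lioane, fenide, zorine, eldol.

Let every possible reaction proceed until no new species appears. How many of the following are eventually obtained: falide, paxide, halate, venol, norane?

1

fenide and eldol present → venol forms (R7).
No rule produces falide, and it is not given.
paxide would need halate (R9), but halate never forms.
halate would need zorine and paxide (R1), but paxide never forms.
venol: reached.
norane would need renine, paxide, and dorine (R6), but paxide never forms.
Reached: venol — 1 of the 5.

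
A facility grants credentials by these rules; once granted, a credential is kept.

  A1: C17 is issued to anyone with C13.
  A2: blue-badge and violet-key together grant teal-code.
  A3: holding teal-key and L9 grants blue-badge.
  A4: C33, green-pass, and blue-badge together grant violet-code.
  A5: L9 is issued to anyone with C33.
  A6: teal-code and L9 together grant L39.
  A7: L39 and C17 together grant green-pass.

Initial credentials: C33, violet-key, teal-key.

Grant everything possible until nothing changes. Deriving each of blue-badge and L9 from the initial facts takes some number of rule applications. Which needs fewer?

L9: Holding C33 grants L9 (A5). [1 rule application]
blue-badge: Holding C33 grants L9 (A5). Holding teal-key and L9 grants blue-badge (A3). [2 rule applications]
L9 needs fewer.

L9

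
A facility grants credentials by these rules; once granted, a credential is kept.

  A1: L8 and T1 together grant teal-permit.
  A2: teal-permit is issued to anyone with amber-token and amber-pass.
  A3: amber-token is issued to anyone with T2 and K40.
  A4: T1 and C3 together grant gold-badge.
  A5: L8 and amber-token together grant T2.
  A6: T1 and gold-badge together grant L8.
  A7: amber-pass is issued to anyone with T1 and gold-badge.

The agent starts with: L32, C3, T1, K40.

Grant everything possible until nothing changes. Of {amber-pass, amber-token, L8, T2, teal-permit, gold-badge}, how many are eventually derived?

Holding T1 and C3 grants gold-badge (A4).
Holding T1 and gold-badge grants L8 (A6).
Holding T1 and gold-badge grants amber-pass (A7).
Holding L8 and T1 grants teal-permit (A1).
amber-pass: reached.
amber-token would need T2 and K40 (A3), but T2 is never granted.
L8: reached.
T2 would need L8 and amber-token (A5), but amber-token is never granted.
teal-permit: reached.
gold-badge: reached.
Reached: amber-pass, L8, teal-permit, and gold-badge — 4 of the 6.

4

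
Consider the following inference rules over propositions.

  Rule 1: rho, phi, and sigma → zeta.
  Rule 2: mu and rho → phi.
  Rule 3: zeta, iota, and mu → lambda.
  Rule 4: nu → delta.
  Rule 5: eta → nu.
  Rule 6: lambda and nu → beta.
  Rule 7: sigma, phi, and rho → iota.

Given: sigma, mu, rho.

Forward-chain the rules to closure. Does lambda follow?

mu and rho hold, so phi follows (Rule 2).
From rho, phi, and sigma, Rule 1 gives zeta.
From sigma, phi, and rho, Rule 7 gives iota.
From zeta, iota, and mu, Rule 3 gives lambda.

Yes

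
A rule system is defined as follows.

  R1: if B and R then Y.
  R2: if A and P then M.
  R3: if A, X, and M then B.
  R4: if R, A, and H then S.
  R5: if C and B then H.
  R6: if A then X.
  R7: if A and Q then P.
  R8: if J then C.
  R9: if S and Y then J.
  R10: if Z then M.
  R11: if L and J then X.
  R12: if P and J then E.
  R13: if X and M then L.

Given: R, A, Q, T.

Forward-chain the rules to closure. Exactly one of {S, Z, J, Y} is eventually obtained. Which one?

Y

From A and Q, R7 gives P.
A holds, so X follows (R6).
A and P hold, so M follows (R2).
A, X, and M hold, so B follows (R3).
From B and R, R1 gives Y.
S would need R, A, and H (R4), but H is never established. J would need S and Y (R9), but S is never established. No rule produces Z, and it is not given.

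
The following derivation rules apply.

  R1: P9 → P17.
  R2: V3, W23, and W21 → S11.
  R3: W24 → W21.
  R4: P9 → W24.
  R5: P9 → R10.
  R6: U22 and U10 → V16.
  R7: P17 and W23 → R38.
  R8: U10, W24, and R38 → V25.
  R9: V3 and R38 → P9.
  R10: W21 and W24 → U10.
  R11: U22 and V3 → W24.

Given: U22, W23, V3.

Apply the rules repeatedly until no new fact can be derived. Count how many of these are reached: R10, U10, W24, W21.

3

From U22 and V3, R11 gives W24.
From W24, R3 gives W21.
From W21 and W24, R10 gives U10.
R10 would need P9 (R5), but P9 is never established.
U10: reached.
W24: reached.
W21: reached.
Reached: U10, W24, and W21 — 3 of the 4.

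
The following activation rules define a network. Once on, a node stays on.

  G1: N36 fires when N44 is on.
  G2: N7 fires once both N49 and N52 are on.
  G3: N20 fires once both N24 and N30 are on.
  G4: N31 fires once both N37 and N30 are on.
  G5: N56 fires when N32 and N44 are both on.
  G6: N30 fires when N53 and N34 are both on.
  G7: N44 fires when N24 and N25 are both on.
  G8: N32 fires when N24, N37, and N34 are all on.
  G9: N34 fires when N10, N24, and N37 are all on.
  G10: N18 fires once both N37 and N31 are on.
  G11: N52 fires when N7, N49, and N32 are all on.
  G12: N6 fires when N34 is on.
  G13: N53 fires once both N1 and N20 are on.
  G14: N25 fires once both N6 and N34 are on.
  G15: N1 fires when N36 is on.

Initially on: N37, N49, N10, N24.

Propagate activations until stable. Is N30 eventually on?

No

N30 would need N53 and N34 (G6), but N53 never turns on.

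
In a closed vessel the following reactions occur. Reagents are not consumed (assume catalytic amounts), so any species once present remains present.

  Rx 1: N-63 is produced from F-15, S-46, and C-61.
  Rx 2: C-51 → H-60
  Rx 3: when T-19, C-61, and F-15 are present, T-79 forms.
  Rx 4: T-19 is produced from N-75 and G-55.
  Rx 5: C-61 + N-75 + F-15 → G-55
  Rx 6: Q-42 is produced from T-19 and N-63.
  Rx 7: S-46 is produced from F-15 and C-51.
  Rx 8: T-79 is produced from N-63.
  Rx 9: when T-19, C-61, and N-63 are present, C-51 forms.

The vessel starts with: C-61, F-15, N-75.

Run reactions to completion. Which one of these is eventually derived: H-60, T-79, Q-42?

T-79

C-61, N-75, and F-15 present → G-55 forms (Rx 5).
N-75 and G-55 present → T-19 forms (Rx 4).
T-19, C-61, and F-15 present → T-79 forms (Rx 3).
Q-42 would need T-19 and N-63 (Rx 6), but N-63 never forms. H-60 would need C-51 (Rx 2), but C-51 never forms.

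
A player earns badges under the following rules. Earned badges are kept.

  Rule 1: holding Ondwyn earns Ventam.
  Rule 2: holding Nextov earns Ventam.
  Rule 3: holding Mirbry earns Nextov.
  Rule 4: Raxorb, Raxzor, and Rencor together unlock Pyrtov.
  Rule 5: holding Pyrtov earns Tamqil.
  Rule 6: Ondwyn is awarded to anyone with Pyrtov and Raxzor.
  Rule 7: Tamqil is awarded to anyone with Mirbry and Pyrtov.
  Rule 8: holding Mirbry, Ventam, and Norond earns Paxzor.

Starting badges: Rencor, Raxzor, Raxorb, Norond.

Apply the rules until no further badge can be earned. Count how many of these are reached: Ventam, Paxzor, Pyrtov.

With Raxorb, Raxzor, and Rencor, Pyrtov is earned (Rule 4).
With Pyrtov and Raxzor, Ondwyn is earned (Rule 6).
With Ondwyn, Ventam is earned (Rule 1).
Ventam: reached.
Paxzor would need Mirbry, Ventam, and Norond (Rule 8), but Mirbry is never earned.
Pyrtov: reached.
Reached: Ventam and Pyrtov — 2 of the 3.

2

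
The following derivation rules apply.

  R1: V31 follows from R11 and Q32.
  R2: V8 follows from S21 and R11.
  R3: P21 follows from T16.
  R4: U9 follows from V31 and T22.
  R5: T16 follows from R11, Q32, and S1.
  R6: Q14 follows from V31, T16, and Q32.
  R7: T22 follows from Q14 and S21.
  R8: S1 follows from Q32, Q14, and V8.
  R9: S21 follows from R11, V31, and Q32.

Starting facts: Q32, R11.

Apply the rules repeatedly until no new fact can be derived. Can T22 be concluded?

No

T22 would need Q14 and S21 (R7), but Q14 is never established.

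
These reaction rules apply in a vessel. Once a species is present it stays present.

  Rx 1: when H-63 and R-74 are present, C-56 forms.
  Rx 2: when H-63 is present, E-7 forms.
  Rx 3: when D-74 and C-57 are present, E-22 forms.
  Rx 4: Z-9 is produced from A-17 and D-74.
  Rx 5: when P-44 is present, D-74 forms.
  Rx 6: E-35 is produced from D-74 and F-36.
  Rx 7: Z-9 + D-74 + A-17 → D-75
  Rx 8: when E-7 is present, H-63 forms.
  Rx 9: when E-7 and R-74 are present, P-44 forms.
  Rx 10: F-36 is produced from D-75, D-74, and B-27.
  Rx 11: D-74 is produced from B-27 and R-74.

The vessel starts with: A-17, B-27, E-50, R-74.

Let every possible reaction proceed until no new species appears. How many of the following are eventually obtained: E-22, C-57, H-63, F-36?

1

B-27 and R-74 present → D-74 forms (Rx 11).
A-17 and D-74 present → Z-9 forms (Rx 4).
Z-9, D-74, and A-17 present → D-75 forms (Rx 7).
D-75, D-74, and B-27 present → F-36 forms (Rx 10).
E-22 would need D-74 and C-57 (Rx 3), but C-57 never forms.
No rule produces C-57, and it is not given.
H-63 would need E-7 (Rx 8), but E-7 never forms.
F-36: reached.
Reached: F-36 — 1 of the 4.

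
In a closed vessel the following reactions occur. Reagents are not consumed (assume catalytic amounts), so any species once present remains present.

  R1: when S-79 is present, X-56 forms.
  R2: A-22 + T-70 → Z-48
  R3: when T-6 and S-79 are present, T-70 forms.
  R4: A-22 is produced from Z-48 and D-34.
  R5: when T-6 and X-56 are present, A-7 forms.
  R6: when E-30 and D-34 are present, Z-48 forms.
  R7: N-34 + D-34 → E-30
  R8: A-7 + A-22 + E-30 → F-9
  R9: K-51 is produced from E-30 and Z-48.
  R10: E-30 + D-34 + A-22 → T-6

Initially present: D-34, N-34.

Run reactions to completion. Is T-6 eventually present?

N-34 and D-34 present → E-30 forms (R7).
E-30 and D-34 present → Z-48 forms (R6).
Z-48 and D-34 present → A-22 forms (R4).
E-30, D-34, and A-22 present → T-6 forms (R10).

Yes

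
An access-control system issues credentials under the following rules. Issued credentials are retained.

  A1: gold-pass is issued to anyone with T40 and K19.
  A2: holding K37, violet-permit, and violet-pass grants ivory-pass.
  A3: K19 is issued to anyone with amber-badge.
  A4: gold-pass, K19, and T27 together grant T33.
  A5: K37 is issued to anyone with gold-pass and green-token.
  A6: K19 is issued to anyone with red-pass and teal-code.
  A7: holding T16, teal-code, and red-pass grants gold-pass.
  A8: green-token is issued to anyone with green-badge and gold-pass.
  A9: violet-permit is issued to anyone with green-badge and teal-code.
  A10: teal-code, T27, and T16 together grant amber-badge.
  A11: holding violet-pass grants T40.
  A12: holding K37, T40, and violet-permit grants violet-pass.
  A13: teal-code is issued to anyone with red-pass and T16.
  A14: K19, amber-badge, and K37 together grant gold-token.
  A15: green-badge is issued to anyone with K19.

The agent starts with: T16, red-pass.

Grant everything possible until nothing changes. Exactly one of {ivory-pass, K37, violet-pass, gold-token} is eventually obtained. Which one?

K37

Holding red-pass and T16 grants teal-code (A13).
Holding red-pass and teal-code grants K19 (A6).
Holding T16, teal-code, and red-pass grants gold-pass (A7).
Holding K19 grants green-badge (A15).
Holding green-badge and gold-pass grants green-token (A8).
Holding gold-pass and green-token grants K37 (A5).
violet-pass would need K37, T40, and violet-permit (A12), but T40 is never granted. gold-token would need K19, amber-badge, and K37 (A14), but amber-badge is never granted. ivory-pass would need K37, violet-permit, and violet-pass (A2), but violet-pass is never granted.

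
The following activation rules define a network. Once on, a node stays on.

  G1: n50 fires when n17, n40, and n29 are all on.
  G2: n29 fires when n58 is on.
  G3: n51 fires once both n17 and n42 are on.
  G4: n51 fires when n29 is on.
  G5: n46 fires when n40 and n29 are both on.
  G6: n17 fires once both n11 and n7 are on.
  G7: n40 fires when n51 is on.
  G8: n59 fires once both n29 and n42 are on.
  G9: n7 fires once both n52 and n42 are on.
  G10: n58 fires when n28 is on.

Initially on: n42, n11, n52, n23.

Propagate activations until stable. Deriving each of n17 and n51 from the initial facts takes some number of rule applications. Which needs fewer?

n17

n17: n52 and n42 are on, so n7 fires (G9). n11 and n7 are on, so n17 fires (G6). [2 rule applications]
n51: n52 and n42 are on, so n7 fires (G9). G6: n11 and n7 on → n17 on. G3: n17 and n42 on → n51 on. [3 rule applications]
n17 needs fewer.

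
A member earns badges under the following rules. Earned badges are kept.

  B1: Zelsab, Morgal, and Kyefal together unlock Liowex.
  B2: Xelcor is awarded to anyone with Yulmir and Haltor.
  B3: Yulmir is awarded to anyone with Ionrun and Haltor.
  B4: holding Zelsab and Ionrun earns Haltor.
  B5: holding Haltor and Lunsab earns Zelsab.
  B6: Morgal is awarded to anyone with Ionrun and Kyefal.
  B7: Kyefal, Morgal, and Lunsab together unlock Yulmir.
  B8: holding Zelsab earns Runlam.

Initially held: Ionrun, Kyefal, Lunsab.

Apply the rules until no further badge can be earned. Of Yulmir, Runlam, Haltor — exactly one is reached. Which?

Yulmir

With Ionrun and Kyefal, Morgal is earned (B6).
With Kyefal, Morgal, and Lunsab, Yulmir is earned (B7).
Haltor would need Zelsab and Ionrun (B4), but Zelsab is never earned. Runlam would need Zelsab (B8), but Zelsab is never earned.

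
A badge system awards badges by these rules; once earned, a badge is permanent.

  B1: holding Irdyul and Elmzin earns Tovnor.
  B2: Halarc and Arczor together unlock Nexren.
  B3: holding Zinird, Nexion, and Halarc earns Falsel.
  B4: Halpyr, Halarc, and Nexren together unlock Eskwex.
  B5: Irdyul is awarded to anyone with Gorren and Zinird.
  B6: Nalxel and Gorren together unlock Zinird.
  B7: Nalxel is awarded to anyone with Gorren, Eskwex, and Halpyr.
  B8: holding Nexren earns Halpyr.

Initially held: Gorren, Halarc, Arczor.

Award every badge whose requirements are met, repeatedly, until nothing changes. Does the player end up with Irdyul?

With Halarc and Arczor, Nexren is earned (B2).
With Nexren, Halpyr is earned (B8).
With Halpyr, Halarc, and Nexren, Eskwex is earned (B4).
With Gorren, Eskwex, and Halpyr, Nalxel is earned (B7).
With Nalxel and Gorren, Zinird is earned (B6).
With Gorren and Zinird, Irdyul is earned (B5).

Yes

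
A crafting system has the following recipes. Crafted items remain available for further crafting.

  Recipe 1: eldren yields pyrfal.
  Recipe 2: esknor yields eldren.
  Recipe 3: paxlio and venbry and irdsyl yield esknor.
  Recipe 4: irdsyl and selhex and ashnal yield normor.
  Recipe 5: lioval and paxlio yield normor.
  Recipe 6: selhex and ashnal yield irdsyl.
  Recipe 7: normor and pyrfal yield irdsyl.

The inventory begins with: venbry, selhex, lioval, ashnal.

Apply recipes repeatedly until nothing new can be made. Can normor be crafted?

Using Recipe 6, selhex and ashnal make irdsyl.
irdsyl and selhex and ashnal → normor (Recipe 4).

Yes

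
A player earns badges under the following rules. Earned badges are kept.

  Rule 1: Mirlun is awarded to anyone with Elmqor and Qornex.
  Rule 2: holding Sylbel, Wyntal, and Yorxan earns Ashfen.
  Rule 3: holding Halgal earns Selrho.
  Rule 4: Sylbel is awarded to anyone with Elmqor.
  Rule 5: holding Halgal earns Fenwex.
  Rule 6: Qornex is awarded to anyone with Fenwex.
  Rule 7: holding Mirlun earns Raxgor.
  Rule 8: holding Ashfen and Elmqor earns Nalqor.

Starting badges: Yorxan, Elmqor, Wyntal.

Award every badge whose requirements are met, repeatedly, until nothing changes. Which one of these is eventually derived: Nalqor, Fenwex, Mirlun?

With Elmqor, Sylbel is earned (Rule 4).
With Sylbel, Wyntal, and Yorxan, Ashfen is earned (Rule 2).
With Ashfen and Elmqor, Nalqor is earned (Rule 8).
Mirlun would need Elmqor and Qornex (Rule 1), but Qornex is never earned. Fenwex would need Halgal (Rule 5), but Halgal is never earned.

Nalqor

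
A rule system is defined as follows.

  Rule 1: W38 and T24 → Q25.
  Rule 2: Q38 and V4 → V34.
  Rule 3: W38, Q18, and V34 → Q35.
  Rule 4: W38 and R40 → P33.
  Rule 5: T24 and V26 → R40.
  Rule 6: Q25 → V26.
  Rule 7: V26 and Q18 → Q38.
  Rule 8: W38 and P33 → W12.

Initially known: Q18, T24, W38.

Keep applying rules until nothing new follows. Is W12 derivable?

Yes

W38 and T24 hold, so Q25 follows (Rule 1).
From Q25, Rule 6 gives V26.
T24 and V26 hold, so R40 follows (Rule 5).
From W38 and R40, Rule 4 gives P33.
W38 and P33 hold, so W12 follows (Rule 8).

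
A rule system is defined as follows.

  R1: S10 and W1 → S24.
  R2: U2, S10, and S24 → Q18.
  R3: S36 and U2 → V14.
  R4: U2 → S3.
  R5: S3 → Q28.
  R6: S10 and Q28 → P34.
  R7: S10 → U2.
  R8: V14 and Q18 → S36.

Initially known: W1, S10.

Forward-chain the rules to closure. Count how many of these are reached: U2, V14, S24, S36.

2

From S10 and W1, R1 gives S24.
From S10, R7 gives U2.
U2: reached.
V14 would need S36 and U2 (R3), but S36 is never established.
S24: reached.
S36 would need V14 and Q18 (R8), but V14 is never established.
Reached: U2 and S24 — 2 of the 4.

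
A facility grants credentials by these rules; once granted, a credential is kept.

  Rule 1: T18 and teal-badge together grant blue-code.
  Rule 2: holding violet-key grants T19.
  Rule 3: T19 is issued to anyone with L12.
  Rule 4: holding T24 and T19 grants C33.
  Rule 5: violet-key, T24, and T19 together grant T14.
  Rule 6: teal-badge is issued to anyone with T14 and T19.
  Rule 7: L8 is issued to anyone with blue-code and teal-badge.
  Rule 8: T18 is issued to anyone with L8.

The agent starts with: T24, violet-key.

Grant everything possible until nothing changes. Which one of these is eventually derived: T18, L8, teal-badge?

teal-badge

Holding violet-key grants T19 (Rule 2).
Holding violet-key, T24, and T19 grants T14 (Rule 5).
Holding T14 and T19 grants teal-badge (Rule 6).
T18 would need L8 (Rule 8), but L8 is never granted. L8 would need blue-code and teal-badge (Rule 7), but blue-code is never granted.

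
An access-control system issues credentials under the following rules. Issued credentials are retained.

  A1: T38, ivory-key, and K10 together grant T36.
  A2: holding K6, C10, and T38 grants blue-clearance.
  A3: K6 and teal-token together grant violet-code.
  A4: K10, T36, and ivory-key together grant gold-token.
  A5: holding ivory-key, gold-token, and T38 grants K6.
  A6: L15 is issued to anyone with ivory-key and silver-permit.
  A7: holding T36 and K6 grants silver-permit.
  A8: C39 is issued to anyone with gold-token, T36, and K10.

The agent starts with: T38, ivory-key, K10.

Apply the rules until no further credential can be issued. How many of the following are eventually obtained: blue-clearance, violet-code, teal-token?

0

blue-clearance would need K6, C10, and T38 (A2), but C10 is never granted.
violet-code would need K6 and teal-token (A3), but teal-token is never granted.
No rule produces teal-token, and it is not given.
None of the 3 are reached.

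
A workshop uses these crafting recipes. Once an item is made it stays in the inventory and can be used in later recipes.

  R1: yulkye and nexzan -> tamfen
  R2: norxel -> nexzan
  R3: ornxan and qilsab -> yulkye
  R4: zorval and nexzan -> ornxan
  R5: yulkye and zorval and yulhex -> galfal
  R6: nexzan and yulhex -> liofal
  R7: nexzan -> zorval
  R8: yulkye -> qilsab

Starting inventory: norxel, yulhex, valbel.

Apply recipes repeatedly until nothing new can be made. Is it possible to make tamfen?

tamfen would need yulkye and nexzan (R1), but yulkye is never obtained.

No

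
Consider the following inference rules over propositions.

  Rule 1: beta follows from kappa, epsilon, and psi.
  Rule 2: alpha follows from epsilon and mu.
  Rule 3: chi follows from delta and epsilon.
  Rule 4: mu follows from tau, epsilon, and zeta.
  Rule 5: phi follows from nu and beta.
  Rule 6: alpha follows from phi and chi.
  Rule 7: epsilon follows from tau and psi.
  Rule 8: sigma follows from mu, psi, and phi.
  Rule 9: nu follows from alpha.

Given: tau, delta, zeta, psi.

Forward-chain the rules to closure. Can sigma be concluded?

No

sigma would need mu, psi, and phi (Rule 8), but phi is never established.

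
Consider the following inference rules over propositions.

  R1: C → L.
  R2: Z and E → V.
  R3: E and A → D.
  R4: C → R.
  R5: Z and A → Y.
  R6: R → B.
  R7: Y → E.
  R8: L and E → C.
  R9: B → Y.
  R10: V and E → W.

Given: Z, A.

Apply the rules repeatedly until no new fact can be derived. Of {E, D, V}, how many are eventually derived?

From Z and A, R5 gives Y.
From Y, R7 gives E.
Z and E hold, so V follows (R2).
E and A hold, so D follows (R3).
E: reached.
D: reached.
V: reached.
All 3 are reached.

3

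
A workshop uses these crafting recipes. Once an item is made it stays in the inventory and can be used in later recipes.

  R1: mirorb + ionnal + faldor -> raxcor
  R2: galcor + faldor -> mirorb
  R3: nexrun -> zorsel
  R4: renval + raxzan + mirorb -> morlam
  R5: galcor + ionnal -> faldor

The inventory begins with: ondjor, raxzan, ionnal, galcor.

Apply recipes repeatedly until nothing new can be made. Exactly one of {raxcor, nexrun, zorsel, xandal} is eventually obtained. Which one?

raxcor

Using R5, galcor and ionnal make faldor.
Using R2, galcor and faldor make mirorb.
mirorb + ionnal + faldor -> raxcor (R1).
No rule produces xandal, and it is not given. zorsel would need nexrun (R3), but nexrun is never obtained. No rule produces nexrun, and it is not given.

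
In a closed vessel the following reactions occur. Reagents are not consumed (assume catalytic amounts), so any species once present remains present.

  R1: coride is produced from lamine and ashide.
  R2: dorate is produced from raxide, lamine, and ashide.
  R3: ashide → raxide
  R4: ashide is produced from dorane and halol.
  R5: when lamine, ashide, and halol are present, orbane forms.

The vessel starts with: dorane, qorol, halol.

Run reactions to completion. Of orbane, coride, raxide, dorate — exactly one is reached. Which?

raxide

dorane and halol present → ashide forms (R4).
ashide present → raxide forms (R3).
dorate would need raxide, lamine, and ashide (R2), but lamine never forms. coride would need lamine and ashide (R1), but lamine never forms. orbane would need lamine, ashide, and halol (R5), but lamine never forms.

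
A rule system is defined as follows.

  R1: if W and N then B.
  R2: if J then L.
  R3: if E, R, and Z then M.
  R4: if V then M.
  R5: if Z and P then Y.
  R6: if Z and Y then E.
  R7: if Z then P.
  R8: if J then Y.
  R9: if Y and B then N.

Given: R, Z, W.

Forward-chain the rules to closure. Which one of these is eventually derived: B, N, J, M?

M

From Z, R7 gives P.
From Z and P, R5 gives Y.
From Z and Y, R6 gives E.
From E, R, and Z, R3 gives M.
N would need Y and B (R9), but B is never established. B would need W and N (R1), but N is never established. No rule produces J, and it is not given.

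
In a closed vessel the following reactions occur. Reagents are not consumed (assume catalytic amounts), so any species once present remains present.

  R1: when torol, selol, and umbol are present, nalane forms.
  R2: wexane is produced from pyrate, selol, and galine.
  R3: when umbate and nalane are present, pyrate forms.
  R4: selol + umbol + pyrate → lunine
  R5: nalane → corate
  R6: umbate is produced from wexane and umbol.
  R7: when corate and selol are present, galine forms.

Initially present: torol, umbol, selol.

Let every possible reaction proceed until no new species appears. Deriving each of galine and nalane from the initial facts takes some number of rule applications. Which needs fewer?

nalane: torol, selol, and umbol present → nalane forms (R1). [1 rule application]
galine: torol, selol, and umbol present → nalane forms (R1). nalane present → corate forms (R5). corate and selol present → galine forms (R7). [3 rule applications]
nalane needs fewer.

nalane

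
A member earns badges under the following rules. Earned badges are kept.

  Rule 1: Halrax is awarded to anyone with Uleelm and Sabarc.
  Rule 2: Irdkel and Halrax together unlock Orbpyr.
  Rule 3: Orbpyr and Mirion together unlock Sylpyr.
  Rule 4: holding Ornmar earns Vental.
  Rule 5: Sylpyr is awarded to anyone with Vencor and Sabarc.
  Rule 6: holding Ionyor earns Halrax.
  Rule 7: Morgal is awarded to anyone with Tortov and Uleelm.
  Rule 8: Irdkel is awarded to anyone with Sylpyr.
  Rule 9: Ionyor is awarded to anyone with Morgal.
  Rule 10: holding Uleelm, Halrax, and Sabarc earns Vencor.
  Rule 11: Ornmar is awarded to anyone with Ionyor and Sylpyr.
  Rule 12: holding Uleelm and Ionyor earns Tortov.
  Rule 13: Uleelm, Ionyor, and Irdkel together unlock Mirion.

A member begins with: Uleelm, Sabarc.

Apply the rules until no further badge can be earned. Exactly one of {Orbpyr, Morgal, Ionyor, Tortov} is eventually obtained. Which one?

Orbpyr

With Uleelm and Sabarc, Halrax is earned (Rule 1).
With Uleelm, Halrax, and Sabarc, Vencor is earned (Rule 10).
With Vencor and Sabarc, Sylpyr is earned (Rule 5).
With Sylpyr, Irdkel is earned (Rule 8).
With Irdkel and Halrax, Orbpyr is earned (Rule 2).
Tortov would need Uleelm and Ionyor (Rule 12), but Ionyor is never earned. Morgal would need Tortov and Uleelm (Rule 7), but Tortov is never earned. Ionyor would need Morgal (Rule 9), but Morgal is never earned.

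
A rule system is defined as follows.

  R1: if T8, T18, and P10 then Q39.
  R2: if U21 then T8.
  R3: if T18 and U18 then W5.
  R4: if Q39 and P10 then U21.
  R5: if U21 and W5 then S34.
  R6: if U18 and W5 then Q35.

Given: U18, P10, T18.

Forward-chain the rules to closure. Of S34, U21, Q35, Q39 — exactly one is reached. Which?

T18 and U18 hold, so W5 follows (R3).
From U18 and W5, R6 gives Q35.
U21 would need Q39 and P10 (R4), but Q39 is never established. Q39 would need T8, T18, and P10 (R1), but T8 is never established. S34 would need U21 and W5 (R5), but U21 is never established.

Q35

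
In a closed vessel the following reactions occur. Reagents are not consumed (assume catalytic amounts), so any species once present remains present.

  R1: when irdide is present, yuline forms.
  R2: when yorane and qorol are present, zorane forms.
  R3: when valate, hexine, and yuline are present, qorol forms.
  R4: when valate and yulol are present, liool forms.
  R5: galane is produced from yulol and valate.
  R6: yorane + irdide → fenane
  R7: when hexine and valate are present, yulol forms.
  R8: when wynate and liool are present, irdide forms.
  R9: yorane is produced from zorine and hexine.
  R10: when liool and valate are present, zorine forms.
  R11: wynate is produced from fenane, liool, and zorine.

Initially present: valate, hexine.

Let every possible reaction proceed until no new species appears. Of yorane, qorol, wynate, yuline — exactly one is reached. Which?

yorane

hexine and valate present → yulol forms (R7).
valate and yulol present → liool forms (R4).
liool and valate present → zorine forms (R10).
zorine and hexine present → yorane forms (R9).
wynate would need fenane, liool, and zorine (R11), but fenane never forms. yuline would need irdide (R1), but irdide never forms. qorol would need valate, hexine, and yuline (R3), but yuline never forms.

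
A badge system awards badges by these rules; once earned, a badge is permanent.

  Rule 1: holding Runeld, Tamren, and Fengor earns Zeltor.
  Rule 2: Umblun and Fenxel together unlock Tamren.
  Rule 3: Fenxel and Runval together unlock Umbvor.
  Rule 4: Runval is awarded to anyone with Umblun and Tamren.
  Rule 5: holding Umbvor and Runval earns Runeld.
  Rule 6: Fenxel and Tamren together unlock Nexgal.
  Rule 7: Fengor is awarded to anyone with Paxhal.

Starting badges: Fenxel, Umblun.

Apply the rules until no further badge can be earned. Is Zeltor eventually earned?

No

Zeltor would need Runeld, Tamren, and Fengor (Rule 1), but Fengor is never earned.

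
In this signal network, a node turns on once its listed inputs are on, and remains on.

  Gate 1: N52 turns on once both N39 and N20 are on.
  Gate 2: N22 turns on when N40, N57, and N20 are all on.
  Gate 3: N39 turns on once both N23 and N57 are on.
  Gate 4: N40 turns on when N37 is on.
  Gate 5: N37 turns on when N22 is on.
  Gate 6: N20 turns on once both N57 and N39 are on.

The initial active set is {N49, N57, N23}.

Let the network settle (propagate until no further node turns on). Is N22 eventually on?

N22 would need N40, N57, and N20 (Gate 2), but N40 never turns on.

No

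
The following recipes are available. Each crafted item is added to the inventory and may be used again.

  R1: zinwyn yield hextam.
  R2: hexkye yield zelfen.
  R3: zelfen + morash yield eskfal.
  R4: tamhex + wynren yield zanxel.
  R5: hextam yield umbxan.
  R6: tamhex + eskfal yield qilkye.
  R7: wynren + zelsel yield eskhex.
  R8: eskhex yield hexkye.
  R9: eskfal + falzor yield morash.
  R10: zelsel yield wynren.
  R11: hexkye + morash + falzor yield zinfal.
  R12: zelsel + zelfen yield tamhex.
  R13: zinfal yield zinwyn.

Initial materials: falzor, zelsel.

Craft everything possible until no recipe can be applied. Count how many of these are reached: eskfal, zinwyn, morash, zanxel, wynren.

2

Using R10, zelsel makes wynren.
Using R7, wynren and zelsel make eskhex.
Using R8, eskhex makes hexkye.
hexkye → zelfen (R2).
zelsel + zelfen → tamhex (R12).
tamhex + wynren → zanxel (R4).
eskfal would need zelfen and morash (R3), but morash is never obtained.
zinwyn would need zinfal (R13), but zinfal is never obtained.
morash would need eskfal and falzor (R9), but eskfal is never obtained.
zanxel: reached.
wynren: reached.
Reached: zanxel and wynren — 2 of the 5.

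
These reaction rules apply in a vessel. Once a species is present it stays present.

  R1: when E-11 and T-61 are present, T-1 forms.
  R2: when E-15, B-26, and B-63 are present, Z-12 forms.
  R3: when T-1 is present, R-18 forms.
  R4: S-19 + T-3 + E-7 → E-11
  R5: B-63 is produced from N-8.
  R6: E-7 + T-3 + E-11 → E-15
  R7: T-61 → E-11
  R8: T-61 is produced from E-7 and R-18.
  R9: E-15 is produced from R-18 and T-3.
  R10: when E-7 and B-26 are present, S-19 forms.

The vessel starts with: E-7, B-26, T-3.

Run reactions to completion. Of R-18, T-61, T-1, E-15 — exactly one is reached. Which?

E-7 and B-26 present → S-19 forms (R10).
S-19, T-3, and E-7 present → E-11 forms (R4).
E-7, T-3, and E-11 present → E-15 forms (R6).
T-61 would need E-7 and R-18 (R8), but R-18 never forms. R-18 would need T-1 (R3), but T-1 never forms. T-1 would need E-11 and T-61 (R1), but T-61 never forms.

E-15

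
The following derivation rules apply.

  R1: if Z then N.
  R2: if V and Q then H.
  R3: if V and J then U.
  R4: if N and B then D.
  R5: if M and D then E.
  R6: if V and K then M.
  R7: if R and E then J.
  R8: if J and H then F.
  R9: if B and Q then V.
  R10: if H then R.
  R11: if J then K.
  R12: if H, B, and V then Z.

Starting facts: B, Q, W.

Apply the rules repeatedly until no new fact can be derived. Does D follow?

From B and Q, R9 gives V.
V and Q hold, so H follows (R2).
From H, B, and V, R12 gives Z.
From Z, R1 gives N.
N and B hold, so D follows (R4).

Yes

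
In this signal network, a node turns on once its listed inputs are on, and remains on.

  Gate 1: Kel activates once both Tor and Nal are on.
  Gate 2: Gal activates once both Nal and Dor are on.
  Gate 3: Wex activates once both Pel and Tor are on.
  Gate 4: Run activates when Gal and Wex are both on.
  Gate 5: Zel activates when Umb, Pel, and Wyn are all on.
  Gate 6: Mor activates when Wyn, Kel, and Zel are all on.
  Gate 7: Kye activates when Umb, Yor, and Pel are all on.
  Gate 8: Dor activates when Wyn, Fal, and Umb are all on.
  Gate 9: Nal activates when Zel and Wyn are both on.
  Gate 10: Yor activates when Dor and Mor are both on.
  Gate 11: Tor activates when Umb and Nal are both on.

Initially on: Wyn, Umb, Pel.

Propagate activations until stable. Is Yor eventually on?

No

Yor would need Dor and Mor (Gate 10), but Dor never turns on.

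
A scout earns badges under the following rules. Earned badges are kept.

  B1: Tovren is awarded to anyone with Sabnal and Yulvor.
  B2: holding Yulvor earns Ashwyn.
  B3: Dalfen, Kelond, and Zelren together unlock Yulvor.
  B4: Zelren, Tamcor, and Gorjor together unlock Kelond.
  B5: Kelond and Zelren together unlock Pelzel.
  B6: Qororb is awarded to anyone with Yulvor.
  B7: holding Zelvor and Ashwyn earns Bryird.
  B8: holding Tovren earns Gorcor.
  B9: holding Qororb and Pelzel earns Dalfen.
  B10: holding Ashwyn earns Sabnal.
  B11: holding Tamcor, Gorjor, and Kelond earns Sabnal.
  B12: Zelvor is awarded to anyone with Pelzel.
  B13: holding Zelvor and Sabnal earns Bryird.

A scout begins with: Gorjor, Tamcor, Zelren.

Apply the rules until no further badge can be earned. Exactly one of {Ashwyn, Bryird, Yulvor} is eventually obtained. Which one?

Bryird

With Zelren, Tamcor, and Gorjor, Kelond is earned (B4).
With Tamcor, Gorjor, and Kelond, Sabnal is earned (B11).
With Kelond and Zelren, Pelzel is earned (B5).
With Pelzel, Zelvor is earned (B12).
With Zelvor and Sabnal, Bryird is earned (B13).
Yulvor would need Dalfen, Kelond, and Zelren (B3), but Dalfen is never earned. Ashwyn would need Yulvor (B2), but Yulvor is never earned.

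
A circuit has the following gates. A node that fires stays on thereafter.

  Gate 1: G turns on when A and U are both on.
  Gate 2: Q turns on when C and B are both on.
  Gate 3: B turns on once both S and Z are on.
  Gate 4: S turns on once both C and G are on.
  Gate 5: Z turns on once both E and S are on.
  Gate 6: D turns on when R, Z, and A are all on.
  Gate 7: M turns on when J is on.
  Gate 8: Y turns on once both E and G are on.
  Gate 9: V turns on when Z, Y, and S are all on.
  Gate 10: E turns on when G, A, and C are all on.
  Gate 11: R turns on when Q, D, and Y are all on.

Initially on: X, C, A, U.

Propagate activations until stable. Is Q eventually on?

Gate 1: A and U on → G on.
Gate 10: G, A, and C on → E on.
C and G are on, so S turns on (Gate 4).
E and S are on, so Z turns on (Gate 5).
S and Z are on, so B turns on (Gate 3).
Gate 2: C and B on → Q on.

Yes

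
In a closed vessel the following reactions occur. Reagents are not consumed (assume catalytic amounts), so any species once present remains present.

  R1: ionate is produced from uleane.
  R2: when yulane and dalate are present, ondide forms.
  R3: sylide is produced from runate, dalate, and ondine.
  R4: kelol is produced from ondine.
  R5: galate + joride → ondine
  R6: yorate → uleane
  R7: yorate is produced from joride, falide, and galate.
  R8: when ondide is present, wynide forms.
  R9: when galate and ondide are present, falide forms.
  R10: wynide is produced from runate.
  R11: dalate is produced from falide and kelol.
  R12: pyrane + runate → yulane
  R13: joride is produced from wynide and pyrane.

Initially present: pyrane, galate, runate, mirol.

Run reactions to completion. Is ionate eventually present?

ionate would need uleane (R1), but uleane never forms.

No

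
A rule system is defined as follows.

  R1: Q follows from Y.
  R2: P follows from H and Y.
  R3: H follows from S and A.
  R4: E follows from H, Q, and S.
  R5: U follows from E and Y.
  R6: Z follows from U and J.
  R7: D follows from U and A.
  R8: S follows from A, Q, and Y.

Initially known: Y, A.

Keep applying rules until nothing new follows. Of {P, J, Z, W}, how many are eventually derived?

1

From Y, R1 gives Q.
From A, Q, and Y, R8 gives S.
S and A hold, so H follows (R3).
From H and Y, R2 gives P.
P: reached.
No rule produces J, and it is not given.
Z would need U and J (R6), but J is never established.
No rule produces W, and it is not given.
Reached: P — 1 of the 4.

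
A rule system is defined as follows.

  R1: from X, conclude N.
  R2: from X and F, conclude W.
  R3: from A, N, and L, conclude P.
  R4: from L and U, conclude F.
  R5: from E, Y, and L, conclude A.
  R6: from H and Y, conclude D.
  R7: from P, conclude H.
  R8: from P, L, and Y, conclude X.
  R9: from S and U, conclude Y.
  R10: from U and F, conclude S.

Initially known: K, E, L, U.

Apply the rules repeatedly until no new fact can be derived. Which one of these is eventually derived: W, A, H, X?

A

L and U hold, so F follows (R4).
U and F hold, so S follows (R10).
S and U hold, so Y follows (R9).
E, Y, and L hold, so A follows (R5).
H would need P (R7), but P is never established. W would need X and F (R2), but X is never established. X would need P, L, and Y (R8), but P is never established.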